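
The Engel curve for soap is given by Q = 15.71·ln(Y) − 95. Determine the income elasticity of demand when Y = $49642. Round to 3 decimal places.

At Y = 49642: Q = 74.866.
dQ/dY = 15.71/Y = 0.000316466 at this income.
η = (dQ/dY)·(Y/Q) = 0.000316466 × (49642/74.866) = 0.210.

0.210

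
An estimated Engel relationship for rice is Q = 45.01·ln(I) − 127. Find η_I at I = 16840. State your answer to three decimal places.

At I = 16840: Q = 311.015.
dQ/dI = 45.01/I = 0.0026728 at this income.
η = (dQ/dI)·(I/Q) = 0.0026728 × (16840/311.015) = 0.145.

0.145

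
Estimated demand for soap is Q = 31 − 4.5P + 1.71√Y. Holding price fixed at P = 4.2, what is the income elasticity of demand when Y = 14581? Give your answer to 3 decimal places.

0.472

At P = 4.2, Y = 14581: Q = 218.586.
Holding P constant, ∂Q/∂Y = 1.71/(2√Y) = 0.00708064.
η_Y = (∂Q/∂Y)·(Y/Q) = 0.00708064 × (14581/218.586) = 0.472.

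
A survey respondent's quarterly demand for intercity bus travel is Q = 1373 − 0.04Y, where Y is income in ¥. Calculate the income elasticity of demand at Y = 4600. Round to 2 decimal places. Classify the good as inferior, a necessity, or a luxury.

At Y = 4600: Q = 1189.000.
dQ/dY = −0.04.
η = (dQ/dY)·(Y/Q) = -0.04 × (4600/1189.000) = -0.15.
Since η < 0, the good is an inferior good.

-0.15 (inferior good)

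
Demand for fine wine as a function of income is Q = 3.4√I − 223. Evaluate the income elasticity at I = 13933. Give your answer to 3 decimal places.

1.125

At I = 13933: Q = 178.330.
dQ/dI = 3.4/(2√I) = 0.0144021 at this income.
η = (dQ/dI)·(I/Q) = 0.0144021 × (13933/178.330) = 1.125.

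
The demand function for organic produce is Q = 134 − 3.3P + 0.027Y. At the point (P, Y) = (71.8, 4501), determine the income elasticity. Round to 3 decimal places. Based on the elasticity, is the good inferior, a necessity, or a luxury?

6.538 (luxury)

At P = 71.8, Y = 4501: Q = 18.587.
Holding P constant, ∂Q/∂Y = 0.027.
η_Y = (∂Q/∂Y)·(Y/Q) = 0.027 × (4501/18.587) = 6.538.
Since η > 1, this is a luxury.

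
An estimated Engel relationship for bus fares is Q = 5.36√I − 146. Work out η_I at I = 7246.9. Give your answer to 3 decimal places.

At I = 7246.9: Q = 310.290.
dQ/dI = 5.36/(2√I) = 0.0314817 at this income.
η = (dQ/dI)·(I/Q) = 0.0314817 × (7246.9/310.290) = 0.735.

0.735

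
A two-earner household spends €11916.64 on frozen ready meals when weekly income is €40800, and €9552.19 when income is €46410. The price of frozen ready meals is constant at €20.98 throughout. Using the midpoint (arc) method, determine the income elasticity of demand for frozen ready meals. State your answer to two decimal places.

With a constant price, Q₁ = 11916.64/20.98 = 568.000 and Q₂ = 9552.19/20.98 = 455.300 (equivalently, work directly with expenditure since P cancels).
Midpoint %ΔQ = (9552.19 − 11916.64)/10734.42 = -0.22027; midpoint %ΔI = (46410 − 40800)/43605 = 0.12865.
η = -0.22027 / 0.12865 = -1.71.

-1.71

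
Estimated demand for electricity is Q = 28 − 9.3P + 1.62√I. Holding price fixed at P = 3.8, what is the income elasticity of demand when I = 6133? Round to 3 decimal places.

0.531

At P = 3.8, I = 6133: Q = 119.528.
Holding P constant, ∂Q/∂I = 1.62/(2√I) = 0.010343.
η_I = (∂Q/∂I)·(I/Q) = 0.010343 × (6133/119.528) = 0.531.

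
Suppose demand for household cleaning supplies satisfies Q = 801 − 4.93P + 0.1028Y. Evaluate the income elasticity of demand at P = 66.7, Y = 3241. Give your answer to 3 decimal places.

At P = 66.7, Y = 3241: Q = 805.344.
Holding P constant, ∂Q/∂Y = 0.1028.
η_Y = (∂Q/∂Y)·(Y/Q) = 0.1028 × (3241/805.344) = 0.414.

0.414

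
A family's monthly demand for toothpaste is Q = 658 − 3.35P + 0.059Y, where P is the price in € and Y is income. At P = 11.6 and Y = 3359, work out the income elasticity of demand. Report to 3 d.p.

0.242

At P = 11.6, Y = 3359: Q = 817.321.
Holding P constant, ∂Q/∂Y = 0.059.
η_Y = (∂Q/∂Y)·(Y/Q) = 0.059 × (3359/817.321) = 0.242.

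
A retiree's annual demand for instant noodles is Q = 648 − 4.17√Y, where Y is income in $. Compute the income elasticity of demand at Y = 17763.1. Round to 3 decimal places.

At Y = 17763.1: Q = 92.230.
dQ/dY = -4.17/(2√Y) = -0.015644 at this income.
η = (dQ/dY)·(Y/Q) = -0.015644 × (17763.1/92.230) = -3.013.

-3.013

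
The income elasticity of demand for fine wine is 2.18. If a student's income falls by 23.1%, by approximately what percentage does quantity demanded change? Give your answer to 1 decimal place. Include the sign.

-50.4%

%ΔQ ≈ η × %ΔI = 2.18 × (-23.1%) = -50.4%.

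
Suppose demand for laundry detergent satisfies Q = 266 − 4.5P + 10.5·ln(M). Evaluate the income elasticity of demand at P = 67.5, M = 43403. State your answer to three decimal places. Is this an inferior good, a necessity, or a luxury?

0.141 (necessity)

At P = 67.5, M = 43403: Q = 74.372.
Holding P constant, ∂Q/∂M = 10.5/M = 0.000241919.
η_M = (∂Q/∂M)·(M/Q) = 0.000241919 × (43403/74.372) = 0.141.
Since 0 < η < 1, this is a necessity.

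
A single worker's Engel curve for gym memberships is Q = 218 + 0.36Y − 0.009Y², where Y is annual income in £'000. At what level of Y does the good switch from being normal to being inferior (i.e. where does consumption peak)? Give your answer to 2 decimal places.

dQ/dY = 0.36 − 0.018Y.
The good is inferior where dQ/dY < 0. Setting dQ/dY = 0 gives Y = 0.36 / 0.018 = 20.00.

20.00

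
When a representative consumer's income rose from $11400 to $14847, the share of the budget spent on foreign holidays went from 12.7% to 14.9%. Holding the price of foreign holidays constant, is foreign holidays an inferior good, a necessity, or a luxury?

The budget share rises as income rises, so η > 1.

luxury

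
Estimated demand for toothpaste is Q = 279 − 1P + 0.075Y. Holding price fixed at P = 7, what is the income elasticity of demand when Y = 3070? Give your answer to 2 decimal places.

At P = 7, Y = 3070: Q = 502.250.
Holding P constant, ∂Q/∂Y = 0.075.
η_Y = (∂Q/∂Y)·(Y/Q) = 0.075 × (3070/502.250) = 0.46.

0.46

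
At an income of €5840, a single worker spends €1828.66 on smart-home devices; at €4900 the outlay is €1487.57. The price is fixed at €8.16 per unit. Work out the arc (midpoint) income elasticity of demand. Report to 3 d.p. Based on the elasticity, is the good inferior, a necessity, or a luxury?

With a constant price, Q₁ = 1828.66/8.16 = 224.100 and Q₂ = 1487.57/8.16 = 182.300 (equivalently, work directly with expenditure since P cancels).
Midpoint %ΔQ = (1487.57 − 1828.66)/1658.12 = -0.20571; midpoint %ΔI = (4900 − 5840)/5370 = -0.17505.
η = -0.20571 / -0.17505 = 1.175.
η > 1 ⇒ luxury.

1.175 (luxury)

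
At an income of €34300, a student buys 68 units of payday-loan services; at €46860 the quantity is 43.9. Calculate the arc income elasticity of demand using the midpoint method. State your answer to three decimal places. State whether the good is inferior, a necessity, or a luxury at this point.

-1.392 (inferior good)

ΔQ = 43.9 − 68 = -24.1; midpoint Q̄ = (68 + 43.9)/2 = 55.95.
ΔI = 46860 − 34300 = 12560; midpoint Ī = (34300 + 46860)/2 = 40580.
η = (ΔQ/Q̄) ÷ (ΔI/Ī) = (-24.1/55.95) ÷ (12560/40580) = -1.392.
η < 0 ⇒ inferior good.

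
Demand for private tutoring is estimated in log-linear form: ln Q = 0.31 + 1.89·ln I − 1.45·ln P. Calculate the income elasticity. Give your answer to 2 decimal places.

In a log-linear demand, the coefficient on ln I is the income elasticity.
So η = 1.89.

1.89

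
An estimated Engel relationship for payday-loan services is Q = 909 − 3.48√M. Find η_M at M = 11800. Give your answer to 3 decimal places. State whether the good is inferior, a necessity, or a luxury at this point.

-0.356 (inferior good)

At M = 11800: Q = 530.975.
dQ/dM = -3.48/(2√M) = -0.016018 at this income.
η = (dQ/dM)·(M/Q) = -0.016018 × (11800/530.975) = -0.356.
Since η < 0, the good is an inferior good.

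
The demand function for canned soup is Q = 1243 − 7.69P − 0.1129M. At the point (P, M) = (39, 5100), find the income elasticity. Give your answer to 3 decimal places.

-1.568

At P = 39, M = 5100: Q = 367.300.
Holding P constant, ∂Q/∂M = −0.1129.
η_M = (∂Q/∂M)·(M/Q) = -0.1129 × (5100/367.300) = -1.568.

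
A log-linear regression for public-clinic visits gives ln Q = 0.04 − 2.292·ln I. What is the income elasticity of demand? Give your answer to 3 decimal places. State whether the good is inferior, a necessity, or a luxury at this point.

In a log-linear demand, the coefficient on ln I is the income elasticity.
So η = -2.292.
η < 0 ⇒ inferior good.

-2.292 (inferior good)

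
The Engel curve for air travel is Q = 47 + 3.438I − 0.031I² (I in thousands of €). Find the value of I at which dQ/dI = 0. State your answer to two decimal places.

dQ/dI = 3.438 − 0.062I.
The good is inferior where dQ/dI < 0. Setting dQ/dI = 0 gives I = 3.438 / 0.062 = 55.45.

55.45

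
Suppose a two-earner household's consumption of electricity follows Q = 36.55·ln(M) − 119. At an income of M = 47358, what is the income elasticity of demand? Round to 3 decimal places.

At M = 47358: Q = 274.479.
dQ/dM = 36.55/M = 0.000771781 at this income.
η = (dQ/dM)·(M/Q) = 0.000771781 × (47358/274.479) = 0.133.

0.133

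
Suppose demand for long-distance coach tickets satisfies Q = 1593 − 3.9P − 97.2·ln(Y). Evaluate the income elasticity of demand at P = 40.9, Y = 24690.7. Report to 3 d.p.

-0.216

At P = 40.9, Y = 24690.7: Q = 450.392.
Holding P constant, ∂Q/∂Y = -97.2/Y = -0.0039367.
η_Y = (∂Q/∂Y)·(Y/Q) = -0.0039367 × (24690.7/450.392) = -0.216.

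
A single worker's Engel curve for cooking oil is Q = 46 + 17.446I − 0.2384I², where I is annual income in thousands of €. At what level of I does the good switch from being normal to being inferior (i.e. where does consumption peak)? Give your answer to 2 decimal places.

36.59

dQ/dI = 17.446 − 0.4768I.
The good is inferior where dQ/dI < 0. Setting dQ/dI = 0 gives I = 17.446 / 0.4768 = 36.59.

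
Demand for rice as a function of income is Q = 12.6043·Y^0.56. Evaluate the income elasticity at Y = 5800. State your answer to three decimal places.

0.560

For Q = A·Y^β the income elasticity is constant and equal to β.
Here β = 0.56, so η = 0.560.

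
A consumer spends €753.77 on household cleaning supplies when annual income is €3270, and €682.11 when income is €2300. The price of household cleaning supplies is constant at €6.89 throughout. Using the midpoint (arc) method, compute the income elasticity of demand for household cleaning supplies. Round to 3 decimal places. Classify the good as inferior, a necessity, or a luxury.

With a constant price, Q₁ = 753.77/6.89 = 109.401 and Q₂ = 682.11/6.89 = 99.000 (equivalently, work directly with expenditure since P cancels).
Midpoint %ΔQ = (682.11 − 753.77)/717.94 = -0.09981; midpoint %ΔI = (2300 − 3270)/2785 = -0.34829.
η = -0.09981 / -0.34829 = 0.287.
0 < η < 1 ⇒ necessity.

0.287 (necessity)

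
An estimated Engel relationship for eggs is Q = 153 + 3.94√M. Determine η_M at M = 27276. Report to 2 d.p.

0.40

At M = 27276: Q = 803.709.
dQ/dM = 3.94/(2√M) = 0.0119282 at this income.
η = (dQ/dM)·(M/Q) = 0.0119282 × (27276/803.709) = 0.40.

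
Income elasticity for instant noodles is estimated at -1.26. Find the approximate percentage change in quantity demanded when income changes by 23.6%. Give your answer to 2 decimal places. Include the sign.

%ΔQ ≈ η × %ΔI = -1.26 × 23.6% = -29.74%.

-29.74%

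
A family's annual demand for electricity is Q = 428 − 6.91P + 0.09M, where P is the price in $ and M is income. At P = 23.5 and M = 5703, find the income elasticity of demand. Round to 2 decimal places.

0.66

At P = 23.5, M = 5703: Q = 778.885.
Holding P constant, ∂Q/∂M = 0.09.
η_M = (∂Q/∂M)·(M/Q) = 0.09 × (5703/778.885) = 0.66.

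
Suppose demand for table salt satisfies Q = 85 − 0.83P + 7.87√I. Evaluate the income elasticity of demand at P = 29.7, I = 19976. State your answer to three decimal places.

At P = 29.7, I = 19976: Q = 1172.667.
Holding P constant, ∂Q/∂I = 7.87/(2√I) = 0.0278414.
η_I = (∂Q/∂I)·(I/Q) = 0.0278414 × (19976/1172.667) = 0.474.

0.474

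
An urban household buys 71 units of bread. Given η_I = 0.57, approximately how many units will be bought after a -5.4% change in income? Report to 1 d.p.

68.8

%ΔQ ≈ η × %ΔI = 0.57 × (-5.4%) = -3.078%.
New Q ≈ 71 × (1 − 0.03078) = 68.8.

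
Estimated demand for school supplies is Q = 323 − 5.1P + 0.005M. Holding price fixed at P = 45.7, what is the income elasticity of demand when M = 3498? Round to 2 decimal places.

0.16

At P = 45.7, M = 3498: Q = 107.420.
Holding P constant, ∂Q/∂M = 0.005.
η_M = (∂Q/∂M)·(M/Q) = 0.005 × (3498/107.420) = 0.16.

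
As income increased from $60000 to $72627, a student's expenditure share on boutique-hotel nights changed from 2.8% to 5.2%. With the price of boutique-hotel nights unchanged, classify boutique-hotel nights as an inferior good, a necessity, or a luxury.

The budget share rises as income rises, so η > 1.

luxury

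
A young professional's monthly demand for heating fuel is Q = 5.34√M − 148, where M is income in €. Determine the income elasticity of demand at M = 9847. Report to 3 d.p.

0.694

At M = 9847: Q = 381.899.
dQ/dM = 5.34/(2√M) = 0.0269066 at this income.
η = (dQ/dM)·(M/Q) = 0.0269066 × (9847/381.899) = 0.694.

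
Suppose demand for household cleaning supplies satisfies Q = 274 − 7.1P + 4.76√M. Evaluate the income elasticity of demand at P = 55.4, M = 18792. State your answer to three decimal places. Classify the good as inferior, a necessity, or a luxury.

0.612 (necessity)

At P = 55.4, M = 18792: Q = 533.179.
Holding P constant, ∂Q/∂M = 4.76/(2√M) = 0.0173616.
η_M = (∂Q/∂M)·(M/Q) = 0.0173616 × (18792/533.179) = 0.612.
Since 0 < η < 1, this is a necessity.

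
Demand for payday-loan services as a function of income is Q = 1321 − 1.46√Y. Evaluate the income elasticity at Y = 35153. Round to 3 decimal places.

-0.131

At Y = 35153: Q = 1047.263.
dQ/dY = -1.46/(2√Y) = -0.00389351 at this income.
η = (dQ/dY)·(Y/Q) = -0.00389351 × (35153/1047.263) = -0.131.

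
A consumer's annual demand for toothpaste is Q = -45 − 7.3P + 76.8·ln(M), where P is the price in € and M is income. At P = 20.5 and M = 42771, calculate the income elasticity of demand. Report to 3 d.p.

0.123

At P = 20.5, M = 42771: Q = 624.316.
Holding P constant, ∂Q/∂M = 76.8/M = 0.00179561.
η_M = (∂Q/∂M)·(M/Q) = 0.00179561 × (42771/624.316) = 0.123.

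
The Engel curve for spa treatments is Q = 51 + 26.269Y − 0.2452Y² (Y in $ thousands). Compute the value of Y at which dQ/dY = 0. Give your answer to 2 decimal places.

dQ/dY = 26.269 − 0.4904Y.
The good is inferior where dQ/dY < 0. Setting dQ/dY = 0 gives Y = 26.269 / 0.4904 = 53.57.

53.57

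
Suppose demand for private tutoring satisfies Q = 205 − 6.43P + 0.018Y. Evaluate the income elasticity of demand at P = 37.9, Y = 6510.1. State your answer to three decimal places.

1.493

At P = 37.9, Y = 6510.1: Q = 78.485.
Holding P constant, ∂Q/∂Y = 0.018.
η_Y = (∂Q/∂Y)·(Y/Q) = 0.018 × (6510.1/78.485) = 1.493.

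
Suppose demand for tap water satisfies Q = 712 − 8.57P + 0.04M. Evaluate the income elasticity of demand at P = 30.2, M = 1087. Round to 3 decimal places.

0.088

At P = 30.2, M = 1087: Q = 496.666.
Holding P constant, ∂Q/∂M = 0.04.
η_M = (∂Q/∂M)·(M/Q) = 0.04 × (1087/496.666) = 0.088.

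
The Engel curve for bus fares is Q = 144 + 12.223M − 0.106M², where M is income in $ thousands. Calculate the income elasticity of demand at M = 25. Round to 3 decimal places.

0.452

At M = 25: Q = 383.3250.
dQ/dM = 12.223 − 0.212M = 6.92300.
η = (dQ/dM)·(M/Q) = 6.92300 × (25/383.3250) = 0.452.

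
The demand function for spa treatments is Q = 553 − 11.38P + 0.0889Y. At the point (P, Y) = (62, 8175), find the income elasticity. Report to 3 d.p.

1.266

At P = 62, Y = 8175: Q = 574.198.
Holding P constant, ∂Q/∂Y = 0.0889.
η_Y = (∂Q/∂Y)·(Y/Q) = 0.0889 × (8175/574.198) = 1.266.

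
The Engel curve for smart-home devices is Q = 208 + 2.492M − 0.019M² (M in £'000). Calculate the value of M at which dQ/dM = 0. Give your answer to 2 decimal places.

65.58

dQ/dM = 2.492 − 0.038M.
The good is inferior where dQ/dM < 0. Setting dQ/dM = 0 gives M = 2.492 / 0.038 = 65.58.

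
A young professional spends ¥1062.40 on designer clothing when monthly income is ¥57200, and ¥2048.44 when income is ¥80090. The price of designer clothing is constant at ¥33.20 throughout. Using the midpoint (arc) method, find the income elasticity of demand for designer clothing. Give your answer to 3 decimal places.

With a constant price, Q₁ = 1062.40/33.20 = 32.000 and Q₂ = 2048.44/33.20 = 61.700 (equivalently, work directly with expenditure since P cancels).
Midpoint %ΔQ = (2048.44 − 1062.40)/1555.42 = 0.63394; midpoint %ΔI = (80090 − 57200)/68645 = 0.33345.
η = 0.63394 / 0.33345 = 1.901.

1.901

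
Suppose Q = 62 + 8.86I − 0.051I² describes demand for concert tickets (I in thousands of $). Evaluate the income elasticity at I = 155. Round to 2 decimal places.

At I = 155: Q = 210.0250.
dQ/dI = 8.86 − 0.102I = -6.95000.
η = (dQ/dI)·(I/Q) = -6.95000 × (155/210.0250) = -5.13.

-5.13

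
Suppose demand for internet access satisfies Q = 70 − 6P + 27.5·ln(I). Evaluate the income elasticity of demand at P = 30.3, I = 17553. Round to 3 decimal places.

0.175

At P = 30.3, I = 17553: Q = 156.957.
Holding P constant, ∂Q/∂I = 27.5/I = 0.00156668.
η_I = (∂Q/∂I)·(I/Q) = 0.00156668 × (17553/156.957) = 0.175.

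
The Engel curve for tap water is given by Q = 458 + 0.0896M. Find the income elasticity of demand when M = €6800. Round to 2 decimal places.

At M = 6800: Q = 1067.280.
dQ/dM = 0.0896.
η = (dQ/dM)·(M/Q) = 0.0896 × (6800/1067.280) = 0.57.

0.57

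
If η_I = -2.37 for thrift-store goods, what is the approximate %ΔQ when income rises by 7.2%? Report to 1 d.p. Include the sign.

-17.1%

%ΔQ ≈ η × %ΔI = -2.37 × 7.2% = -17.1%.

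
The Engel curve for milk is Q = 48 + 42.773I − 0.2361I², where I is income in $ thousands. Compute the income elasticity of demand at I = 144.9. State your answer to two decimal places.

At I = 144.9: Q = 1288.6497.
dQ/dI = 42.773 − 0.4722I = -25.64878.
η = (dQ/dI)·(I/Q) = -25.64878 × (144.9/1288.6497) = -2.88.

-2.88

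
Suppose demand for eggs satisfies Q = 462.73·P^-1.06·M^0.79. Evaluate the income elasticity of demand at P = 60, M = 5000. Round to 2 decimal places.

For a multiplicative demand Q = A·P^α·M^β, the income elasticity is β everywhere.
Here β = 0.79, so η = 0.79.

0.79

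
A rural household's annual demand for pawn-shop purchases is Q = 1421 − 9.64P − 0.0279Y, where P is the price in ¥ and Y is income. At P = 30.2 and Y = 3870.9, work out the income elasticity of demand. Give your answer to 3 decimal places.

-0.106

At P = 30.2, Y = 3870.9: Q = 1021.874.
Holding P constant, ∂Q/∂Y = −0.0279.
η_Y = (∂Q/∂Y)·(Y/Q) = -0.0279 × (3870.9/1021.874) = -0.106.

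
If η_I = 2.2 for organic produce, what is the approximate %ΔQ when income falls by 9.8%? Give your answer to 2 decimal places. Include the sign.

-21.56%

%ΔQ ≈ η × %ΔI = 2.2 × (-9.8%) = -21.56%.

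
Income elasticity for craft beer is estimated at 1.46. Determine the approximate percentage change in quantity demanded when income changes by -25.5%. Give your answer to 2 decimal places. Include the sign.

%ΔQ ≈ η × %ΔI = 1.46 × (-25.5%) = -37.23%.

-37.23%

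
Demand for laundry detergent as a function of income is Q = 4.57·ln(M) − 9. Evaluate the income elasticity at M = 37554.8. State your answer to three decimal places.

0.117

At M = 37554.8: Q = 39.138.
dQ/dM = 4.57/M = 0.000121689 at this income.
η = (dQ/dM)·(M/Q) = 0.000121689 × (37554.8/39.138) = 0.117.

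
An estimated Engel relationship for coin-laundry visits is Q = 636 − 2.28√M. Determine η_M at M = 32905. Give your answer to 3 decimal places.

-0.930

At M = 32905: Q = 222.414.
dQ/dM = -2.28/(2√M) = -0.00628455 at this income.
η = (dQ/dM)·(M/Q) = -0.00628455 × (32905/222.414) = -0.930.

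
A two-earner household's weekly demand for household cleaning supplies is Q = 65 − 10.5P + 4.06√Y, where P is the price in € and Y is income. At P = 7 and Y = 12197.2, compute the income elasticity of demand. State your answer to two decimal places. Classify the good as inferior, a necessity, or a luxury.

0.51 (necessity)

At P = 7, Y = 12197.2: Q = 439.890.
Holding P constant, ∂Q/∂Y = 4.06/(2√Y) = 0.0183809.
η_Y = (∂Q/∂Y)·(Y/Q) = 0.0183809 × (12197.2/439.890) = 0.51.
Since 0 < η < 1, this is a necessity.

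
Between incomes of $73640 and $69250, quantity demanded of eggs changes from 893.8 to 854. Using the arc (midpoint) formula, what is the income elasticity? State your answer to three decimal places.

0.741

ΔQ = 854 − 893.8 = -39.8; midpoint Q̄ = (893.8 + 854)/2 = 873.9.
ΔI = 69250 − 73640 = -4390; midpoint Ī = (73640 + 69250)/2 = 71445.
η = (ΔQ/Q̄) ÷ (ΔI/Ī) = (-39.8/873.9) ÷ (-4390/71445) = 0.741.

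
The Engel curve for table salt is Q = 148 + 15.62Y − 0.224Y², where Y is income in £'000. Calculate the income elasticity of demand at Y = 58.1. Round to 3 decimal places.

At Y = 58.1: Q = 299.3854.
dQ/dY = 15.62 − 0.448Y = -10.40880.
η = (dQ/dY)·(Y/Q) = -10.40880 × (58.1/299.3854) = -2.020.

-2.020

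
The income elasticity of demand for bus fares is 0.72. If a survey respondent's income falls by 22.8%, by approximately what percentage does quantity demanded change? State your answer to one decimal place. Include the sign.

%ΔQ ≈ η × %ΔI = 0.72 × (-22.8%) = -16.4%.

-16.4%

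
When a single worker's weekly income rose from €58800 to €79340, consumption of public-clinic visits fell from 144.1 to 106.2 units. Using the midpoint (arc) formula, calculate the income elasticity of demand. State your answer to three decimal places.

ΔQ = 106.2 − 144.1 = -37.9; midpoint Q̄ = (144.1 + 106.2)/2 = 125.15.
ΔI = 79340 − 58800 = 20540; midpoint Ī = (58800 + 79340)/2 = 69070.
η = (ΔQ/Q̄) ÷ (ΔI/Ī) = (-37.9/125.15) ÷ (20540/69070) = -1.018.

-1.018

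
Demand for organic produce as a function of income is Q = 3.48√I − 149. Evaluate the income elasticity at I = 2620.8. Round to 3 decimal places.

At I = 2620.8: Q = 29.154.
dQ/dI = 3.48/(2√I) = 0.0339885 at this income.
η = (dQ/dI)·(I/Q) = 0.0339885 × (2620.8/29.154) = 3.055.

3.055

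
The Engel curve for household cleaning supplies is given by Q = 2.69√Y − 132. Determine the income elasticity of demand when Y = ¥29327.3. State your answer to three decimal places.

At Y = 29327.3: Q = 328.668.
dQ/dY = 2.69/(2√Y) = 0.00785392 at this income.
η = (dQ/dY)·(Y/Q) = 0.00785392 × (29327.3/328.668) = 0.701.

0.701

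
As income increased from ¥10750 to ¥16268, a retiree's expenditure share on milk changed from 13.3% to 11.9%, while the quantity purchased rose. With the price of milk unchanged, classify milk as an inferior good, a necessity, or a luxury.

Quantity rises but the budget share falls as income rises, so 0 < η < 1.

necessity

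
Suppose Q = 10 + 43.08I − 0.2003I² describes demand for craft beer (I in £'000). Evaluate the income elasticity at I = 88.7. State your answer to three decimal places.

At I = 88.7: Q = 2255.2977.
dQ/dI = 43.08 − 0.4006I = 7.54678.
η = (dQ/dI)·(I/Q) = 7.54678 × (88.7/2255.2977) = 0.297.

0.297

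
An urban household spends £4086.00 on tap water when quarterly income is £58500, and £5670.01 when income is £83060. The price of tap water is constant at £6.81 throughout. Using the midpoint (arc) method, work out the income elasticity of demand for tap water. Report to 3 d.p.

0.936

With a constant price, Q₁ = 4086.00/6.81 = 600.000 and Q₂ = 5670.01/6.81 = 832.601 (equivalently, work directly with expenditure since P cancels).
Midpoint %ΔQ = (5670.01 − 4086.00)/4878.01 = 0.32472; midpoint %ΔI = (83060 − 58500)/70780 = 0.34699.
η = 0.32472 / 0.34699 = 0.936.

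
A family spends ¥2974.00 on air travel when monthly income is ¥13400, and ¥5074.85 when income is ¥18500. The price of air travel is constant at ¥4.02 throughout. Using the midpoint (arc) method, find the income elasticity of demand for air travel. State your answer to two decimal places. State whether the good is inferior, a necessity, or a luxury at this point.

With a constant price, Q₁ = 2974.00/4.02 = 739.801 and Q₂ = 5074.85/4.02 = 1262.400 (equivalently, work directly with expenditure since P cancels).
Midpoint %ΔQ = (5074.85 − 2974.00)/4024.43 = 0.52202; midpoint %ΔI = (18500 − 13400)/15950 = 0.31975.
η = 0.52202 / 0.31975 = 1.63.
η > 1 ⇒ luxury.

1.63 (luxury)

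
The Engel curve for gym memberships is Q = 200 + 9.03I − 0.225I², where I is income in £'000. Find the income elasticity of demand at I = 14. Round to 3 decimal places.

At I = 14: Q = 282.3200.
dQ/dI = 9.03 − 0.45I = 2.73000.
η = (dQ/dI)·(I/Q) = 2.73000 × (14/282.3200) = 0.135.

0.135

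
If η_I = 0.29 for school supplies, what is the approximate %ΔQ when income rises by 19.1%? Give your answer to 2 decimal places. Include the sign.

%ΔQ ≈ η × %ΔI = 0.29 × 19.1% = 5.54%.

5.54%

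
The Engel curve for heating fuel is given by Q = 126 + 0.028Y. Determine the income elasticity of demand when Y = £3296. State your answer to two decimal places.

0.42

At Y = 3296: Q = 218.288.
dQ/dY = 0.028.
η = (dQ/dY)·(Y/Q) = 0.028 × (3296/218.288) = 0.42.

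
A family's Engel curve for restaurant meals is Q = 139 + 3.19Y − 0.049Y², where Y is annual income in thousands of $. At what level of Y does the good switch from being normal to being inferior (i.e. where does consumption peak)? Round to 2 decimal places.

32.55

dQ/dY = 3.19 − 0.098Y.
The good is inferior where dQ/dY < 0. Setting dQ/dY = 0 gives Y = 3.19 / 0.098 = 32.55.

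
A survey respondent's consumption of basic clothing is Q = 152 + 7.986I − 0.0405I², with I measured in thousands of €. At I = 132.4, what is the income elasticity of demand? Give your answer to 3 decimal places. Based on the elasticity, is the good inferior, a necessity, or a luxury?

-0.726 (inferior good)

At I = 132.4: Q = 499.3911.
dQ/dI = 7.986 − 0.081I = -2.73840.
η = (dQ/dI)·(I/Q) = -2.73840 × (132.4/499.3911) = -0.726.
η < 0 ⇒ inferior good.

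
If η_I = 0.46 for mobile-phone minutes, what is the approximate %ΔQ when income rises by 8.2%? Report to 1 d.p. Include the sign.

3.8%

%ΔQ ≈ η × %ΔI = 0.46 × 8.2% = 3.8%.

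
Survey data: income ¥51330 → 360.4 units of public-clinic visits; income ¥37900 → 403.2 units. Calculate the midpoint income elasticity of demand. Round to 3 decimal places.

-0.372

ΔQ = 403.2 − 360.4 = 42.8; midpoint Q̄ = (360.4 + 403.2)/2 = 381.8.
ΔI = 37900 − 51330 = -13430; midpoint Ī = (51330 + 37900)/2 = 44615.
η = (ΔQ/Q̄) ÷ (ΔI/Ī) = (42.8/381.8) ÷ (-13430/44615) = -0.372.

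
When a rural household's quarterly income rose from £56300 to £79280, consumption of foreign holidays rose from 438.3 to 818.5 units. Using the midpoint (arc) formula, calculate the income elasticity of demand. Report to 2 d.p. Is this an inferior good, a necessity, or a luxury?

ΔQ = 818.5 − 438.3 = 380.2; midpoint Q̄ = (438.3 + 818.5)/2 = 628.4.
ΔI = 79280 − 56300 = 22980; midpoint Ī = (56300 + 79280)/2 = 67790.
η = (ΔQ/Q̄) ÷ (ΔI/Ī) = (380.2/628.4) ÷ (22980/67790) = 1.78.
η > 1 ⇒ luxury.

1.78 (luxury)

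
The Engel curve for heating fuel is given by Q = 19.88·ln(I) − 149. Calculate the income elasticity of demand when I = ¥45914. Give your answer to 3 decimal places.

0.309

At I = 45914: Q = 64.402.
dQ/dI = 19.88/I = 0.000432983 at this income.
η = (dQ/dI)·(I/Q) = 0.000432983 × (45914/64.402) = 0.309.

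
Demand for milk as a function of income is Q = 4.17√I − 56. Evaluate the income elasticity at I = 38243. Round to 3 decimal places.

At I = 38243: Q = 759.478.
dQ/dI = 4.17/(2√I) = 0.0106618 at this income.
η = (dQ/dI)·(I/Q) = 0.0106618 × (38243/759.478) = 0.537.

0.537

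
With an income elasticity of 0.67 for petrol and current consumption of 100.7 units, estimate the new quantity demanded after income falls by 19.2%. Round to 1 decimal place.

87.7

%ΔQ ≈ η × %ΔI = 0.67 × (-19.2%) = -12.864%.
New Q ≈ 100.7 × (1 − 0.12864) = 87.7.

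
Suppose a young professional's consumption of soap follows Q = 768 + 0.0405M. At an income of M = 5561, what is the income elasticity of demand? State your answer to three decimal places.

At M = 5561: Q = 993.221.
dQ/dM = 0.0405.
η = (dQ/dM)·(M/Q) = 0.0405 × (5561/993.221) = 0.227.

0.227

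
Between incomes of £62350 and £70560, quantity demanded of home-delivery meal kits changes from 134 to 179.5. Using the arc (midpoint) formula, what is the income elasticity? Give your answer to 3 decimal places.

ΔQ = 179.5 − 134 = 45.5; midpoint Q̄ = (134 + 179.5)/2 = 156.75.
ΔI = 70560 − 62350 = 8210; midpoint Ī = (62350 + 70560)/2 = 66455.
η = (ΔQ/Q̄) ÷ (ΔI/Ī) = (45.5/156.75) ÷ (8210/66455) = 2.350.

2.350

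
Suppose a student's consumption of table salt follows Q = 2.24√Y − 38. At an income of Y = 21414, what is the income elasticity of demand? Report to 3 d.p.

0.566

At Y = 21414: Q = 289.791.
dQ/dY = 2.24/(2√Y) = 0.00765366 at this income.
η = (dQ/dY)·(Y/Q) = 0.00765366 × (21414/289.791) = 0.566.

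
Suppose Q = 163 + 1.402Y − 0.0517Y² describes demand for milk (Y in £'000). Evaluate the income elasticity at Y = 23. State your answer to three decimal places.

At Y = 23: Q = 167.8967.
dQ/dY = 1.402 − 0.1034Y = -0.97620.
η = (dQ/dY)·(Y/Q) = -0.97620 × (23/167.8967) = -0.134.

-0.134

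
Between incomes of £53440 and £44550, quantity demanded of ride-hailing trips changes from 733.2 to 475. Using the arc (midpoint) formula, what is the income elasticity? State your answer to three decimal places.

2.356

ΔQ = 475 − 733.2 = -258.2; midpoint Q̄ = (733.2 + 475)/2 = 604.1.
ΔI = 44550 − 53440 = -8890; midpoint Ī = (53440 + 44550)/2 = 48995.
η = (ΔQ/Q̄) ÷ (ΔI/Ī) = (-258.2/604.1) ÷ (-8890/48995) = 2.356.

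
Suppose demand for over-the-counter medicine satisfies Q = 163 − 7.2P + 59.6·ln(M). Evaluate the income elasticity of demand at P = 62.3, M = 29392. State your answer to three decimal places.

At P = 62.3, M = 29392: Q = 327.633.
Holding P constant, ∂Q/∂M = 59.6/M = 0.00202776.
η_M = (∂Q/∂M)·(M/Q) = 0.00202776 × (29392/327.633) = 0.182.

0.182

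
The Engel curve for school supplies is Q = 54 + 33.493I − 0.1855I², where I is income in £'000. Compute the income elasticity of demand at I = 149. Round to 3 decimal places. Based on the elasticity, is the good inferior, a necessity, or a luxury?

At I = 149: Q = 926.1715.
dQ/dI = 33.493 − 0.371I = -21.78600.
η = (dQ/dI)·(I/Q) = -21.78600 × (149/926.1715) = -3.505.
η < 0 ⇒ inferior good.

-3.505 (inferior good)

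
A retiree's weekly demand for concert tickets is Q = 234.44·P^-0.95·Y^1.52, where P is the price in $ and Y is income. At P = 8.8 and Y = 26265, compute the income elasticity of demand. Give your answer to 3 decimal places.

1.520

For a multiplicative demand Q = A·P^α·Y^β, the income elasticity is β everywhere.
Here β = 1.52, so η = 1.520.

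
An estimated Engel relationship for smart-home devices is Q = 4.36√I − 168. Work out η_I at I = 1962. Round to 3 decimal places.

3.843

At I = 1962: Q = 25.124.
dQ/dI = 4.36/(2√I) = 0.0492161 at this income.
η = (dQ/dI)·(I/Q) = 0.0492161 × (1962/25.124) = 3.843.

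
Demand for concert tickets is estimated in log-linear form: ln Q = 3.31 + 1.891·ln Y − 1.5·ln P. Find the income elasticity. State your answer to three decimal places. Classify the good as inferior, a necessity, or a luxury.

1.891 (luxury)

In a log-linear demand, the coefficient on ln Y is the income elasticity.
So η = 1.891.
η > 1 ⇒ luxury.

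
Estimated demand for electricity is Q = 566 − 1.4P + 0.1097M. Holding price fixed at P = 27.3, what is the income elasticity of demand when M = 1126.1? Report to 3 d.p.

0.190

At P = 27.3, M = 1126.1: Q = 651.313.
Holding P constant, ∂Q/∂M = 0.1097.
η_M = (∂Q/∂M)·(M/Q) = 0.1097 × (1126.1/651.313) = 0.190.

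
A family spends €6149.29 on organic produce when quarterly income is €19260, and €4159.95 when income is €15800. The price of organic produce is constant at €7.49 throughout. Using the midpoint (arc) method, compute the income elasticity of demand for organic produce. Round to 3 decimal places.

1.955

With a constant price, Q₁ = 6149.29/7.49 = 821.000 and Q₂ = 4159.95/7.49 = 555.401 (equivalently, work directly with expenditure since P cancels).
Midpoint %ΔQ = (4159.95 − 6149.29)/5154.62 = -0.38593; midpoint %ΔI = (15800 − 19260)/17530 = -0.19738.
η = -0.38593 / -0.19738 = 1.955.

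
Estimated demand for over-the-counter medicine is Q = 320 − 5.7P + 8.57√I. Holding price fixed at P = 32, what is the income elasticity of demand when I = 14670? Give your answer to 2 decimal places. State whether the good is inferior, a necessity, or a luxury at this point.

At P = 32, I = 14670: Q = 1175.596.
Holding P constant, ∂Q/∂I = 8.57/(2√I) = 0.0353782.
η_I = (∂Q/∂I)·(I/Q) = 0.0353782 × (14670/1175.596) = 0.44.
Since 0 < η < 1, this is a necessity.

0.44 (necessity)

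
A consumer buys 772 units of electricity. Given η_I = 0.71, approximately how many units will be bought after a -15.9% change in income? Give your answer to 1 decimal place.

684.8

%ΔQ ≈ η × %ΔI = 0.71 × (-15.9%) = -11.289%.
New Q ≈ 772 × (1 − 0.11289) = 684.8.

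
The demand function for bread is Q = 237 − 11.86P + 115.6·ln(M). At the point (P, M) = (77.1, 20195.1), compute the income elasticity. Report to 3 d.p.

At P = 77.1, M = 20195.1: Q = 468.559.
Holding P constant, ∂Q/∂M = 115.6/M = 0.00572416.
η_M = (∂Q/∂M)·(M/Q) = 0.00572416 × (20195.1/468.559) = 0.247.

0.247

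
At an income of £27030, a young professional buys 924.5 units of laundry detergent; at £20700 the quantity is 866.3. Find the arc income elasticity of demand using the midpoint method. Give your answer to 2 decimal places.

0.25

ΔQ = 866.3 − 924.5 = -58.2; midpoint Q̄ = (924.5 + 866.3)/2 = 895.4.
ΔI = 20700 − 27030 = -6330; midpoint Ī = (27030 + 20700)/2 = 23865.
η = (ΔQ/Q̄) ÷ (ΔI/Ī) = (-58.2/895.4) ÷ (-6330/23865) = 0.25.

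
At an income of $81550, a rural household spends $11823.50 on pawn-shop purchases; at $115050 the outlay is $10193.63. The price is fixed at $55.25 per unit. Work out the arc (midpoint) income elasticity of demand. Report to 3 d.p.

-0.434

With a constant price, Q₁ = 11823.50/55.25 = 214.000 and Q₂ = 10193.63/55.25 = 184.500 (equivalently, work directly with expenditure since P cancels).
Midpoint %ΔQ = (10193.63 − 11823.50)/11008.56 = -0.14805; midpoint %ΔI = (115050 − 81550)/98300 = 0.34079.
η = -0.14805 / 0.34079 = -0.434.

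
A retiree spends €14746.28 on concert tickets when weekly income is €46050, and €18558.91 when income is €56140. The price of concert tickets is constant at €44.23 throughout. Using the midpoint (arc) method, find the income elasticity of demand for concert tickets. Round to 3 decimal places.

With a constant price, Q₁ = 14746.28/44.23 = 333.400 and Q₂ = 18558.91/44.23 = 419.600 (equivalently, work directly with expenditure since P cancels).
Midpoint %ΔQ = (18558.91 − 14746.28)/16652.60 = 0.22895; midpoint %ΔI = (56140 − 46050)/51095 = 0.19748.
η = 0.22895 / 0.19748 = 1.159.

1.159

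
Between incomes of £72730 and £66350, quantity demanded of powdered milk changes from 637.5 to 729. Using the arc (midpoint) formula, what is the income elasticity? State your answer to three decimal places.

-1.460

ΔQ = 729 − 637.5 = 91.5; midpoint Q̄ = (637.5 + 729)/2 = 683.25.
ΔI = 66350 − 72730 = -6380; midpoint Ī = (72730 + 66350)/2 = 69540.
η = (ΔQ/Q̄) ÷ (ΔI/Ī) = (91.5/683.25) ÷ (-6380/69540) = -1.460.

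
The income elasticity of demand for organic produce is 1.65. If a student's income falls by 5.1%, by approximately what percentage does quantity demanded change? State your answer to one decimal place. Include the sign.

%ΔQ ≈ η × %ΔI = 1.65 × (-5.1%) = -8.4%.

-8.4%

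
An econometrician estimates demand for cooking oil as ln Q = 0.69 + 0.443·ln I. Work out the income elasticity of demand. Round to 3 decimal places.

0.443

In a log-linear demand, the coefficient on ln I is the income elasticity.
So η = 0.443.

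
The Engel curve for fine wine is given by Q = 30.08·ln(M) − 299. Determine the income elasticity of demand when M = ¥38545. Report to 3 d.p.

At M = 38545: Q = 18.632.
dQ/dM = 30.08/M = 0.000780387 at this income.
η = (dQ/dM)·(M/Q) = 0.000780387 × (38545/18.632) = 1.614.

1.614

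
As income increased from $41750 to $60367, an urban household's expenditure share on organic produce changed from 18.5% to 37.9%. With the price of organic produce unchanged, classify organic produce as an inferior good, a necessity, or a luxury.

luxury

The budget share rises as income rises, so η > 1.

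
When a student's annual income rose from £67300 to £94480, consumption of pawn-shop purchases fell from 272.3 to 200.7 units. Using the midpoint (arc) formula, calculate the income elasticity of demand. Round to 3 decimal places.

-0.901

ΔQ = 200.7 − 272.3 = -71.6; midpoint Q̄ = (272.3 + 200.7)/2 = 236.5.
ΔI = 94480 − 67300 = 27180; midpoint Ī = (67300 + 94480)/2 = 80890.
η = (ΔQ/Q̄) ÷ (ΔI/Ī) = (-71.6/236.5) ÷ (27180/80890) = -0.901.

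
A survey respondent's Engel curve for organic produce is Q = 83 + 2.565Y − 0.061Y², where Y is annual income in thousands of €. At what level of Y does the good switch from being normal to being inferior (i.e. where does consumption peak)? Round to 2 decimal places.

dQ/dY = 2.565 − 0.122Y.
The good is inferior where dQ/dY < 0. Setting dQ/dY = 0 gives Y = 2.565 / 0.122 = 21.02.

21.02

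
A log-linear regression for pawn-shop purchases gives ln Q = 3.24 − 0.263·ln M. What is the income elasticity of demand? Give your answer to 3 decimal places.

In a log-linear demand, the coefficient on ln M is the income elasticity.
So η = -0.263.

-0.263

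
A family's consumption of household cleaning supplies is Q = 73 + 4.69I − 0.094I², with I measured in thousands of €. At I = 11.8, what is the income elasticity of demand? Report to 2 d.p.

0.25

At I = 11.8: Q = 115.2534.
dQ/dI = 4.69 − 0.188I = 2.47160.
η = (dQ/dI)·(I/Q) = 2.47160 × (11.8/115.2534) = 0.25.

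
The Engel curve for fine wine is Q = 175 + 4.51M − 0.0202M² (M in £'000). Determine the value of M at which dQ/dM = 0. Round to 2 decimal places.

dQ/dM = 4.51 − 0.0404M.
The good is inferior where dQ/dM < 0. Setting dQ/dM = 0 gives M = 4.51 / 0.0404 = 111.63.

111.63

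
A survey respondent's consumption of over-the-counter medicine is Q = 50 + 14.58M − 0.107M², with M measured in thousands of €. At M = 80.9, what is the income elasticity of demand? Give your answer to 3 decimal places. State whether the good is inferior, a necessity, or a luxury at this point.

At M = 80.9: Q = 529.2273.
dQ/dM = 14.58 − 0.214M = -2.73260.
η = (dQ/dM)·(M/Q) = -2.73260 × (80.9/529.2273) = -0.418.
η < 0 ⇒ inferior good.

-0.418 (inferior good)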